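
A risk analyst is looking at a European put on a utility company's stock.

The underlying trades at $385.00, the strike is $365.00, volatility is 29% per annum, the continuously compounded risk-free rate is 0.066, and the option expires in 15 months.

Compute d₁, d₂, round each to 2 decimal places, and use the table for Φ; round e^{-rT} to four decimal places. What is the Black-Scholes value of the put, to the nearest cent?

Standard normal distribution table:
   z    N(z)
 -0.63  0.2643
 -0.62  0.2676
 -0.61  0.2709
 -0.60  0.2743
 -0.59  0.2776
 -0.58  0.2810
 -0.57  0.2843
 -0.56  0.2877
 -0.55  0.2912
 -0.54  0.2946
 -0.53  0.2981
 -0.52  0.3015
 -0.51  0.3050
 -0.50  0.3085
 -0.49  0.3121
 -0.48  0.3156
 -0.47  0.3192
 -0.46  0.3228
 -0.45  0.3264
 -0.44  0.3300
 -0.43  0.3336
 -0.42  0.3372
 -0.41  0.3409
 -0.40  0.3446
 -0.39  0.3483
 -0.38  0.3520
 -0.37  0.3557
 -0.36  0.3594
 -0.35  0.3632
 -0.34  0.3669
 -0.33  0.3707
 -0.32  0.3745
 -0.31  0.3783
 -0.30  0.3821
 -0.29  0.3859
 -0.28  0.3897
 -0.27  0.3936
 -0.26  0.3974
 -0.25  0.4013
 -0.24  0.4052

$25.38

σ√T = 0.29·√1.25 = 0.3242
ln(S/K) + (r + σ²/2)T = ln(385/365) + (0.066 + 0.29²/2)·1.25 = 0.0533 + 0.1351 = 0.1884
d₁ = 0.1884 / 0.3242 = 0.5811 → 0.58
d₂ = d₁ − σ√T = 0.5811 − 0.3242 = 0.2569 → 0.26
e^(−rT) = e^(−0.066·1.25) = 0.9208
P = 365·0.9208·N(-0.26) − 385·N(-0.58) = 365·0.9208·0.3974 − 385·0.2810 = 133.5630 − 108.1850 = 25.3780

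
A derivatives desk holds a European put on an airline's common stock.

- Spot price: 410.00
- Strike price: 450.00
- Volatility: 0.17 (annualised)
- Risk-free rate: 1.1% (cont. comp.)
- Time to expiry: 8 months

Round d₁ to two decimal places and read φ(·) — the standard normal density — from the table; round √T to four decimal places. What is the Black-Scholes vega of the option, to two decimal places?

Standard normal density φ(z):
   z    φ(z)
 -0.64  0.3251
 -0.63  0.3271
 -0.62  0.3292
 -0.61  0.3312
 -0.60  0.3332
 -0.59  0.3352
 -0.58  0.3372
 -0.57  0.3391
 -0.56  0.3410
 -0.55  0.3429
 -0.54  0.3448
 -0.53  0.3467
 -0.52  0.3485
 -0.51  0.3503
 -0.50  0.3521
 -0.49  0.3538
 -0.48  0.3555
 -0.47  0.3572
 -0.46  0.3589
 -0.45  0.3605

114.79

T = 0.6667;  σ√T = 0.1388
d₁ = [ln(410/450) + (0.011 + 0.17²/2)·0.6667] / 0.1388 = [-0.0931 + 0.0170] / 0.1388 = -0.5484 which rounds to -0.55
√T = √0.6667 = 0.8165
φ(d₁) = φ(-0.55) = 0.3429
vega = S·φ(d₁)·√T = 410·0.3429·0.8165 = 114.7909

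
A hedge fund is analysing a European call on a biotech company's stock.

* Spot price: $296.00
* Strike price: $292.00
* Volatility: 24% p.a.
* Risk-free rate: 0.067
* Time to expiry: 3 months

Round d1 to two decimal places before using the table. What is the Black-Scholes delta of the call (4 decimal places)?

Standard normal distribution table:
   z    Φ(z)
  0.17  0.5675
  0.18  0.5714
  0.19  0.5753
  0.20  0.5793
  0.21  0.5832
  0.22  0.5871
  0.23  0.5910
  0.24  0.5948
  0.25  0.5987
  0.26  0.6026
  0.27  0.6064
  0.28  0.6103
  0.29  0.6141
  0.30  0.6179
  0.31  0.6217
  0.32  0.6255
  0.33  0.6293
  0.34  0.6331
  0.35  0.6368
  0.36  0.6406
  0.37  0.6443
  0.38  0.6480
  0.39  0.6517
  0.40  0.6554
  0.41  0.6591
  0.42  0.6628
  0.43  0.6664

σ√T = 0.24·√0.25 = 0.1200
d₁ = [ln(296/292) + (0.067 + 0.24²/2)·0.25] / 0.1200 = [0.0136 + 0.0239] / 0.1200 = 0.3130 ⇒ 0.31
N(d₁) = N(0.31) = 0.6217
Δ_call = N(d₁) = 0.6217

0.6217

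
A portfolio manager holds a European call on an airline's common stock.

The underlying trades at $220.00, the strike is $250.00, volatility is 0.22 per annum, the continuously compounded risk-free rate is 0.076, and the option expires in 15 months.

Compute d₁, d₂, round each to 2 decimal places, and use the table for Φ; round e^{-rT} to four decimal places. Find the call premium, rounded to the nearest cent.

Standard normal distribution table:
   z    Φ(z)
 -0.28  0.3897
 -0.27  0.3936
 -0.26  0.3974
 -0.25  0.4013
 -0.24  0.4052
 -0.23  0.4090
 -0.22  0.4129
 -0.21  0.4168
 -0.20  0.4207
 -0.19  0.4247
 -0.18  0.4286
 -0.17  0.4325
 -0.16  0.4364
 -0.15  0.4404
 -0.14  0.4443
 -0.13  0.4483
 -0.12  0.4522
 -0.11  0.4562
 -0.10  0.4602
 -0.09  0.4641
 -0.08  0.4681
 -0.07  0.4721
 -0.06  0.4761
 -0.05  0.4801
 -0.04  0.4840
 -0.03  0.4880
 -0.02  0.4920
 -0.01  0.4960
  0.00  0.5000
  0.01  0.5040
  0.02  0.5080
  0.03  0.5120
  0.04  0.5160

$18.77

σ√T = 0.22 × 1.1180 = 0.2460
d₁ = [ln(220/250) + (0.076 + 0.22²/2)·1.25] / 0.2460 = [-0.1278 + 0.1253] / 0.2460 = -0.0105 which rounds to -0.01
d₂ = d₁ − σ√T = -0.0105 − 0.2460 = -0.2565 which rounds to -0.26
e^(−rT) = e^(−0.076·1.25) = 0.9094
N(d₁) = N(-0.01) = 0.4960;  N(d₂) = N(-0.26) = 0.3974
C = 220·0.4960 − 250·0.9094·0.3974 = 109.1200 − 90.3489 = 18.7711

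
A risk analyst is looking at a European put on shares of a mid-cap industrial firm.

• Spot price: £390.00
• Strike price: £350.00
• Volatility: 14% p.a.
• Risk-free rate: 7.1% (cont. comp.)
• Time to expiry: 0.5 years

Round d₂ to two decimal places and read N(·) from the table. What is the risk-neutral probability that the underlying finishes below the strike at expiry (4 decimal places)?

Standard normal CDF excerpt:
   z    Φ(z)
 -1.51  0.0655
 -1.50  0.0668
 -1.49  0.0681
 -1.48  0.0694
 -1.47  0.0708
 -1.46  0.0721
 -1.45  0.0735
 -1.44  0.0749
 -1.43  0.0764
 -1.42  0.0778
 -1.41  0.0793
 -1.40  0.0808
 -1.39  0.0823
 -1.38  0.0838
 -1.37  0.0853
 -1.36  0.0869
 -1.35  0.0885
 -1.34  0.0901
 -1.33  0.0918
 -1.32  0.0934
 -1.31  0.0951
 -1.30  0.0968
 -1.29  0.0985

0.0808

σ√T = 0.14 × 0.7071 = 0.0990
ln(S/K) + (r + σ²/2)T = ln(390/350) + (0.071 + 0.14²/2)·0.5 = 0.1082 + 0.0404 = 0.1486
d₁ = 0.1486 / 0.0990 = 1.5012 ⇒ 1.50
d₂ = d₁ − σ√T = 1.5012 − 0.0990 = 1.4022 ⇒ 1.40
Risk-neutral Pr[S_T < K] = N(−d₂) = N(-1.40) = 0.0808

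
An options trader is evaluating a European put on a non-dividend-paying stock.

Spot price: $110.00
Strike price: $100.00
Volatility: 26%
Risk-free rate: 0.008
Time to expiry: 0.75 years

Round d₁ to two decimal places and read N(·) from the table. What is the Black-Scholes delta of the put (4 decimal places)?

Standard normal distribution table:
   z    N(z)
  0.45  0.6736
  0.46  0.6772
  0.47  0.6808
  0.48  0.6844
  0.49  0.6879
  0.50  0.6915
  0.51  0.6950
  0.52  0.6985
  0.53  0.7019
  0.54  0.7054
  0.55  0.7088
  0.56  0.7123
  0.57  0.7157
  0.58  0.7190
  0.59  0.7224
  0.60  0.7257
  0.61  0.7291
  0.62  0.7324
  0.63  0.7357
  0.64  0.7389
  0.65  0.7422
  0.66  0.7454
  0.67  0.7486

T = 0.75;  σ√T = 0.2252
ln(S/K) + (r + σ²/2)T = ln(110/100) + (0.008 + 0.26²/2)·0.75 = 0.0953 + 0.0314 = 0.1267
d₁ = 0.1267 / 0.2252 = 0.5625 which rounds to 0.56
N(d₁) = N(0.56) = 0.7123
Δ_put = N(d₁) − 1 = 0.7123 − 1 = -0.2877

-0.2877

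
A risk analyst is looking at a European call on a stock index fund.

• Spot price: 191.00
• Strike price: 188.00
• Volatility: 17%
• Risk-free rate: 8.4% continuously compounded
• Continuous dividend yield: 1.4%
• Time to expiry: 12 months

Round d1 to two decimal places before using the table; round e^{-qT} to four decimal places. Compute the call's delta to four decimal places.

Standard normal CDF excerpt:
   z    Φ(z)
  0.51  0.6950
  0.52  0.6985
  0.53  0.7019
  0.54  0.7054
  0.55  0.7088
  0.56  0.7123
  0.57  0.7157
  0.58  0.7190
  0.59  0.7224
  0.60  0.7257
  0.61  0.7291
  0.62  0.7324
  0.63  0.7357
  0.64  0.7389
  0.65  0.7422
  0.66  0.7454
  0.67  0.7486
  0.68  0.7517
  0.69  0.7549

σ√T = 0.17·√1 = 0.1700
d₁ = [ln(191/188) + (0.084 − 0.014 + 0.17²/2)·1] / 0.1700 = [0.0158 + 0.0845] / 0.1700 = 0.5899 which rounds to 0.59
N(d₁) = N(0.59) = 0.7224
Δ_call = exp(−qT)·N(d₁) = 0.9861·0.7224 = 0.7124

0.7124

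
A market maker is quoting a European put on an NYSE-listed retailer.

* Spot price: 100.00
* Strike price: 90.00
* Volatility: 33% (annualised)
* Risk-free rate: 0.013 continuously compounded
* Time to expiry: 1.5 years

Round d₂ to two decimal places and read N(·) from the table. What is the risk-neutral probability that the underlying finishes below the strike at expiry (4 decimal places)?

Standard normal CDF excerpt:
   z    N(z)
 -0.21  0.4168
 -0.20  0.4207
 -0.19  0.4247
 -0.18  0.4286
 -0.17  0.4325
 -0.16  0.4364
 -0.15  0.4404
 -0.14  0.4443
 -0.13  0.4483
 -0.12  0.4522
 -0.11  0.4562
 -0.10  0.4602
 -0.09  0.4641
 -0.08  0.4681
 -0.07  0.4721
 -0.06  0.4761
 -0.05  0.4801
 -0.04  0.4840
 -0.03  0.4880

σ√T = 0.33·√1.5 = 0.4042
d₁ = [ln(100/90) + (0.013 + ½·0.33²)·1.5] / (σ√T) = (0.1054 + 0.1012) / 0.4042 = 0.5110 which rounds to 0.51
d₂ = 0.5110 − 0.4042 = 0.1069 which rounds to 0.11
Pr(exercise) under Q = N(−d₂) = N(-0.11) = 0.4562

0.4562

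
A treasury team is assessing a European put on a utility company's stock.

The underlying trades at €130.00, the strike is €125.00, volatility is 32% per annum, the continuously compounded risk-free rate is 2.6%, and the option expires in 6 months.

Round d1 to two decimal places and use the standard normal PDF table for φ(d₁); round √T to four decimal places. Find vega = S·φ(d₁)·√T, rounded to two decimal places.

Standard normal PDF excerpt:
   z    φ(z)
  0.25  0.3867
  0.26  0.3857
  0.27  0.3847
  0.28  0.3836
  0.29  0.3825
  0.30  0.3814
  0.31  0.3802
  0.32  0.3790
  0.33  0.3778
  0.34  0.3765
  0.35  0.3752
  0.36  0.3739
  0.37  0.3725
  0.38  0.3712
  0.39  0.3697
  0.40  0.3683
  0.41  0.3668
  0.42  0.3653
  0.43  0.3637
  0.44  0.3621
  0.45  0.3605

34.61

T = 0.5;  σ√T = 0.2263
d₁ = [ln(130/125) + (0.026 + 0.32²/2)·0.5] / 0.2263 = [0.0392 + 0.0386] / 0.2263 = 0.3439 ≈ 0.34
√T = √0.5 = 0.7071
φ(d₁) = φ(0.34) = 0.3765
vega = S·φ(d₁)·√T = 130·0.3765·0.7071 = 34.6090
(Vega is the same for a European call and put with the same parameters.)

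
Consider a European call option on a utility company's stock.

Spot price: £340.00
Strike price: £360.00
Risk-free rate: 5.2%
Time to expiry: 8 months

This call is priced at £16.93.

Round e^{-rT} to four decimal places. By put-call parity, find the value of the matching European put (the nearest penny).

£24.65

e^(−rT) = e^(−0.052·0.6667) = 0.9659
Put-call parity: C − P = S − K·e^(−rT) = 340 − 360·0.9659 = 340 − 347.7240 = -7.7240
P = C − (C − P) = 16.93 − (-7.7240) = 24.6540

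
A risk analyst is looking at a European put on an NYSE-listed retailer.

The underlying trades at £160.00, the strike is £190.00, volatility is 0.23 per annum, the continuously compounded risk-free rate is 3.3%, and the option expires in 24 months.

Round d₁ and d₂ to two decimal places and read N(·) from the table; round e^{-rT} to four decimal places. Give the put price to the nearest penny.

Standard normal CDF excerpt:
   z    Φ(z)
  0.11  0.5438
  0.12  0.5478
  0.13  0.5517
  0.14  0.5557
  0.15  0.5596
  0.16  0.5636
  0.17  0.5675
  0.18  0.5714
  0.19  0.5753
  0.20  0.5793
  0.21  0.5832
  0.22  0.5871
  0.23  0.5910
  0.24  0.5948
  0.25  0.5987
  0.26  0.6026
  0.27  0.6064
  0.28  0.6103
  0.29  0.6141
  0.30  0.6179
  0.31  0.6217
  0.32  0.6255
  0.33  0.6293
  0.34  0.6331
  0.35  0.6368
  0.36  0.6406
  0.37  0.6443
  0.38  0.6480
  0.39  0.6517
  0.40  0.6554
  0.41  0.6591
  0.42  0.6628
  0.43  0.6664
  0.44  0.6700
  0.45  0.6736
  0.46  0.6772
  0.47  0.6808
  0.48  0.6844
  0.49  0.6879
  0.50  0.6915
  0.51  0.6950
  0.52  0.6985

£32.17

σ√T = 0.23 × 1.4142 = 0.3253
d₁ = [ln(160/190) + (0.033 + 0.23²/2)·2] / 0.3253 = [-0.1719 + 0.1189] / 0.3253 = -0.1628 → -0.16
d₂ = d₁ − σ√T = -0.1628 − 0.3253 = -0.4881 → -0.49
exp(−rT) = exp(−0.033·2) = 0.9361
P = 190·0.9361·N(0.49) − 160·N(0.16) = 190·0.9361·0.6879 − 160·0.5636 = 122.3492 − 90.1760 = 32.1732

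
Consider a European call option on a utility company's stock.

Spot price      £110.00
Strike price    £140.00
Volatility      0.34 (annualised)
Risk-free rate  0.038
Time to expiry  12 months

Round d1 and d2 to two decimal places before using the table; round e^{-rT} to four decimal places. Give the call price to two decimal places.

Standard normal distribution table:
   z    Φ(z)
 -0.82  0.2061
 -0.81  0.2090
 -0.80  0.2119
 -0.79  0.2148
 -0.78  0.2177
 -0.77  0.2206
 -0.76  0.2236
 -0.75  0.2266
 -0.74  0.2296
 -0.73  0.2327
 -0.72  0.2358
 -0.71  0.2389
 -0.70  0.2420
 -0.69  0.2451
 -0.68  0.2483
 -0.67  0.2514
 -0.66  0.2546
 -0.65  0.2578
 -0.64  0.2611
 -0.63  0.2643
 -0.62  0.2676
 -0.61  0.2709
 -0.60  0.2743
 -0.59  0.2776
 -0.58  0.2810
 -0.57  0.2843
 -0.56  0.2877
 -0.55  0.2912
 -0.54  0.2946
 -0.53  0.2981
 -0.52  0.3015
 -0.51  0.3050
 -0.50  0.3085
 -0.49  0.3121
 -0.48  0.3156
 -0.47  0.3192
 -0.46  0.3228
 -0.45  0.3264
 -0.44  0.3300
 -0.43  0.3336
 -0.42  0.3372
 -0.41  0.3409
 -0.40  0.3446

£6.96

σ√T = 0.34·√1 = 0.3400
d₁ = [ln(110/140) + (0.038 + 0.34²/2)·1] / 0.3400 = [-0.2412 + 0.0958] / 0.3400 = -0.4275 → -0.43
d₂ = d₁ − σ√T = -0.4275 − 0.3400 = -0.7675 → -0.77
e^(−rT) = e^(−0.038·1) = 0.9627
C = 110·N(-0.43) − 140·0.9627·N(-0.77) = 110·0.3336 − 140·0.9627·0.2206 = 36.6960 − 29.7320 = 6.9640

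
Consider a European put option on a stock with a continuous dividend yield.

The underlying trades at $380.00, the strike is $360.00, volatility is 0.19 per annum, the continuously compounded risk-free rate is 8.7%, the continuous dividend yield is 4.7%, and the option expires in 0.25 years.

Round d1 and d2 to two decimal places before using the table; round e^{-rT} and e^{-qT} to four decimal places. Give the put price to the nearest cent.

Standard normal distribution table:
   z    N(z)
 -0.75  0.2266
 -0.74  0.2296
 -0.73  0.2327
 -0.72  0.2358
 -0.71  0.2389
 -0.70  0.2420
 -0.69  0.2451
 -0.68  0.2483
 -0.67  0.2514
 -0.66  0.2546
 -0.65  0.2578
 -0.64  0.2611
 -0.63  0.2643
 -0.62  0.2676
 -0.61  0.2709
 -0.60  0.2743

$4.55

σ√T = 0.19 × 0.5000 = 0.0950
d₁ = [ln(380/360) + (0.087 − 0.047 + 0.19²/2)·0.25] / 0.0950 = [0.0541 + 0.0145] / 0.0950 = 0.7219 → 0.72
d₂ = d₁ − σ√T = 0.7219 − 0.0950 = 0.6269 → 0.63
e^(−qT) = e^(−0.047·0.25) = 0.9883;  e^(−rT) = e^(−0.087·0.25) = 0.9785
N(−d₂) = N(-0.63) = 0.2643;  N(−d₁) = N(-0.72) = 0.2358
P = 360·0.9785·0.2643 − 380·0.9883·0.2358 = 93.1023 − 88.5556 = 4.5467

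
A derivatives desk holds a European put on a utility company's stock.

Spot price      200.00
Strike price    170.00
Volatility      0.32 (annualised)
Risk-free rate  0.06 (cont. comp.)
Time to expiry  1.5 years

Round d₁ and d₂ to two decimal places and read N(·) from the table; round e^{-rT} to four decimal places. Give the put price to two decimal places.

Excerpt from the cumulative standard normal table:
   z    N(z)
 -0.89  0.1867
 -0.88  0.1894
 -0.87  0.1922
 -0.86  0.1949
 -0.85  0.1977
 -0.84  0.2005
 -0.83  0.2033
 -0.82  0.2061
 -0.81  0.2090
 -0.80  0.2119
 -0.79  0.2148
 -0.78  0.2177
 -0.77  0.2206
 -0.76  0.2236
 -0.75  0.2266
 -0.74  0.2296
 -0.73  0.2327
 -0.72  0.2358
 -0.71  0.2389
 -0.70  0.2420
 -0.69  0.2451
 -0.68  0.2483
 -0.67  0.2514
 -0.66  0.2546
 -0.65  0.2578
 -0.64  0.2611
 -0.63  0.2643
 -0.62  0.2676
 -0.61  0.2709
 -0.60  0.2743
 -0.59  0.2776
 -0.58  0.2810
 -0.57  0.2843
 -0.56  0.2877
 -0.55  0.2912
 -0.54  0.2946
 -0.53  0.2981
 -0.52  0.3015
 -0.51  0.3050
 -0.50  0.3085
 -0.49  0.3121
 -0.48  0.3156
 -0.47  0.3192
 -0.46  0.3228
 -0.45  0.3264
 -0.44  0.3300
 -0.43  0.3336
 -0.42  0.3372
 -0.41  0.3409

10.61

σ√T = 0.32 × 1.2247 = 0.3919
d₁ = [ln(200/170) + (0.06 + ½·0.32²)·1.5] / (σ√T) = (0.1625 + 0.1668) / 0.3919 = 0.8403 ≈ 0.84
d₂ = 0.8403 − 0.3919 = 0.4484 ≈ 0.45
e^(−rT) = e^(−0.06·1.5) = 0.9139
N(−d₂) = N(-0.45) = 0.3264;  N(−d₁) = N(-0.84) = 0.2005
P = 170·0.9139·0.3264 − 200·0.2005 = 50.7105 − 40.1000 = 10.6105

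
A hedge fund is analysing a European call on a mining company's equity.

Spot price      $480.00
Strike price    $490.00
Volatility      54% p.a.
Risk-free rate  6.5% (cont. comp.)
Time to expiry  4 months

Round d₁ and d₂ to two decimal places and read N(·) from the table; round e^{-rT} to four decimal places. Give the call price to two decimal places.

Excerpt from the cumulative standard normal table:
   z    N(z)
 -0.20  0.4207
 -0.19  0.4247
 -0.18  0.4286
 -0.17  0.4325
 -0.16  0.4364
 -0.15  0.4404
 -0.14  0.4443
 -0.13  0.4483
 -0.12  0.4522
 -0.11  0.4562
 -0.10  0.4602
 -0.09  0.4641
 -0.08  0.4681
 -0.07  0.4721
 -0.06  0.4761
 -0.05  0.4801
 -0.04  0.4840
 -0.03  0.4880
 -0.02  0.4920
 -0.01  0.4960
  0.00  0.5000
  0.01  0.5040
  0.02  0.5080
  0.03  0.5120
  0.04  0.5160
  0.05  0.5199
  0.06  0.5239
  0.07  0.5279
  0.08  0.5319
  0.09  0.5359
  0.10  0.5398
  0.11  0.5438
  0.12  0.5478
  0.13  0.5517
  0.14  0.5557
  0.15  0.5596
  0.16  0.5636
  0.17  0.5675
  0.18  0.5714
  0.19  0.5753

$59.35

T = 0.3333;  σ√T = 0.3118
ln(S/K) + (r + σ²/2)T = ln(480/490) + (0.065 + 0.54²/2)·0.3333 = -0.0206 + 0.0703 = 0.0496
d₁ = 0.0496 / 0.3118 = 0.1592 ≈ 0.16
d₂ = d₁ − σ√T = 0.1592 − 0.3118 = -0.1525 ≈ -0.15
e^(−rT) = e^(−0.065·0.3333) = 0.9786
N(d₁) = N(0.16) = 0.5636;  N(d₂) = N(-0.15) = 0.4404
C = 480·0.5636 − 490·0.9786·0.4404 = 270.5280 − 211.1780 = 59.3500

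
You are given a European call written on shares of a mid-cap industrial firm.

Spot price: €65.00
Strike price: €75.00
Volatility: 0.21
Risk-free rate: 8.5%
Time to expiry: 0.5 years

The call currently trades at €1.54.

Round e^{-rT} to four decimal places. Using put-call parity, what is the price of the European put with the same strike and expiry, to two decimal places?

€8.42

exp(−rT) = exp(−0.085·0.5) = 0.9584
Put-call parity: C − P = S − K·e^(−rT) = 65 − 75·0.9584 = 65 − 71.8800 = -6.8800
P = C − (C − P) = 1.54 − (-6.8800) = 8.4200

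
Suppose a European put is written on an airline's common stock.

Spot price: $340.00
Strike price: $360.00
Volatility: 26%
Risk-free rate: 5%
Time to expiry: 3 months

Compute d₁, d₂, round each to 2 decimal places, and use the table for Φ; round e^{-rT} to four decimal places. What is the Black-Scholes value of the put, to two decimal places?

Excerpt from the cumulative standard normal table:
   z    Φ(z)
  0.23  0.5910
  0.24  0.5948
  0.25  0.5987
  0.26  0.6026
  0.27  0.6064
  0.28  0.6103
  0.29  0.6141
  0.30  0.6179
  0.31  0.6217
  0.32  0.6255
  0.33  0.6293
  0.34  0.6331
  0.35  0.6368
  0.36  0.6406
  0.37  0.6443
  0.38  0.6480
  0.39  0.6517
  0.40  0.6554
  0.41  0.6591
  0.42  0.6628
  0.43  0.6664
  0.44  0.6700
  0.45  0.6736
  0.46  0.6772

σ√T = 0.26 × 0.5000 = 0.1300
d₁ = [ln(340/360) + (0.05 + 0.26²/2)·0.25] / 0.1300 = [-0.0572 + 0.0210] / 0.1300 = -0.2785 ≈ -0.28
d₂ = d₁ − σ√T = -0.2785 − 0.1300 = -0.4085 ≈ -0.41
e^(−rT) = e^(−0.05·0.25) = 0.9876
N(−d₂) = N(0.41) = 0.6591;  N(−d₁) = N(0.28) = 0.6103
P = 360·0.9876·0.6591 − 340·0.6103 = 234.3338 − 207.5020 = 26.8318

$26.83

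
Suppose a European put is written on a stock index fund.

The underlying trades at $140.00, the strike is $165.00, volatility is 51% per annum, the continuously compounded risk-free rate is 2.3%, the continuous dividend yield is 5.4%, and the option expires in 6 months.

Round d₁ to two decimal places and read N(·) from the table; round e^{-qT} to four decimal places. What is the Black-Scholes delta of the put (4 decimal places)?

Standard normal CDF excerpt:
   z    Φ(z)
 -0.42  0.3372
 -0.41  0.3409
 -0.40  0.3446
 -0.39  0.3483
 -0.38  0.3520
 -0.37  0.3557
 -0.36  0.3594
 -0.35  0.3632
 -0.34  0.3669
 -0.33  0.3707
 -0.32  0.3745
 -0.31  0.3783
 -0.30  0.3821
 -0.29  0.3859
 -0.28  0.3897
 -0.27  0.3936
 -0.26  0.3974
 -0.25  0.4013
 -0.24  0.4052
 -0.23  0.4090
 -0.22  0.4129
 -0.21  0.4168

T = 0.5;  σ√T = 0.3606
d₁ = [ln(140/165) + (0.023 − 0.054 + ½·0.51²)·0.5] / (σ√T) = (-0.1643 + 0.0495) / 0.3606 = -0.3183 which rounds to -0.32
N(d₁) = N(-0.32) = 0.3745
Δ_put = e^(−qT)·(N(d₁) − 1) = 0.9734·(0.3745 − 1) = -0.6089

-0.6089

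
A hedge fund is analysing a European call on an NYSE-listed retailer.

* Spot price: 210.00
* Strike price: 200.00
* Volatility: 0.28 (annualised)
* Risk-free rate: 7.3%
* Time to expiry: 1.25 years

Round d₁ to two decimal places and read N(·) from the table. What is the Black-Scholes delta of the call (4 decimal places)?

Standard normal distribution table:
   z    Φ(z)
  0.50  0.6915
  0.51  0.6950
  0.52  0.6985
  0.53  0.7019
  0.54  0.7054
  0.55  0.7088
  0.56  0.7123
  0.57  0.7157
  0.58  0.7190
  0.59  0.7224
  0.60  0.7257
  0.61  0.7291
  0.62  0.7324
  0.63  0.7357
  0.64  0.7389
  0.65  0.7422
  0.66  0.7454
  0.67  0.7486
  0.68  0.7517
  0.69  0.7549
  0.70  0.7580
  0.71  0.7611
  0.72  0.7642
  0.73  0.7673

σ√T = 0.28·√1.25 = 0.3130
ln(S/K) + (r + σ²/2)T = ln(210/200) + (0.073 + 0.28²/2)·1.25 = 0.0488 + 0.1402 = 0.1890
d₁ = 0.1890 / 0.3130 = 0.6039 → 0.60
N(d₁) = N(0.60) = 0.7257
Δ_call = N(d₁) = 0.7257

0.7257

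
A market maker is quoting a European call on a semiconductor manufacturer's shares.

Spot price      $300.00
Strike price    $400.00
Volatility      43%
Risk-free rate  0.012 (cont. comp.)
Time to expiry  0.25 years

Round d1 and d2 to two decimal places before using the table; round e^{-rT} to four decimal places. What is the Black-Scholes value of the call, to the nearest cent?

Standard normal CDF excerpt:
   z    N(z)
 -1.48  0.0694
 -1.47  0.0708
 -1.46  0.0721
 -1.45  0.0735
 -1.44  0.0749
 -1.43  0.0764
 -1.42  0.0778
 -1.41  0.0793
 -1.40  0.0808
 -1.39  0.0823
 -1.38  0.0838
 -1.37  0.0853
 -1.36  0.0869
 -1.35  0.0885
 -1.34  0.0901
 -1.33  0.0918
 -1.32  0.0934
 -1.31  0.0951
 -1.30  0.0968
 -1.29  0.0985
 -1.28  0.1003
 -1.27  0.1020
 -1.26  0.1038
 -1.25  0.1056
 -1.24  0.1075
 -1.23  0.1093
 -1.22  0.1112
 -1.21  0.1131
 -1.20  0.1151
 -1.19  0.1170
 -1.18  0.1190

$2.89

σ√T = 0.43 × 0.5000 = 0.2150
d₁ = [ln(300/400) + (0.012 + 0.43²/2)·0.25] / 0.2150 = [-0.2877 + 0.0261] / 0.2150 = -1.2166 ⇒ -1.22
d₂ = d₁ − σ√T = -1.2166 − 0.2150 = -1.4316 ⇒ -1.43
exp(−rT) = exp(−0.012·0.25) = 0.9970
N(d₁) = N(-1.22) = 0.1112;  N(d₂) = N(-1.43) = 0.0764
C = 300·0.1112 − 400·0.9970·0.0764 = 33.3600 − 30.4683 = 2.8917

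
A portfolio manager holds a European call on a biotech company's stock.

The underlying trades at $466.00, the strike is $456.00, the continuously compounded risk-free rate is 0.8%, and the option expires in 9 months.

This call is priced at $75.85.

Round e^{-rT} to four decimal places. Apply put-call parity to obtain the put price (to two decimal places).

$63.11

exp(−rT) = exp(−0.008·0.75) = 0.9940
Put-call parity: C − P = S − K·e^(−rT) = 466 − 456·0.9940 = 466 − 453.2640 = 12.7360
P = C − (C − P) = 75.85 − (12.7360) = 63.1140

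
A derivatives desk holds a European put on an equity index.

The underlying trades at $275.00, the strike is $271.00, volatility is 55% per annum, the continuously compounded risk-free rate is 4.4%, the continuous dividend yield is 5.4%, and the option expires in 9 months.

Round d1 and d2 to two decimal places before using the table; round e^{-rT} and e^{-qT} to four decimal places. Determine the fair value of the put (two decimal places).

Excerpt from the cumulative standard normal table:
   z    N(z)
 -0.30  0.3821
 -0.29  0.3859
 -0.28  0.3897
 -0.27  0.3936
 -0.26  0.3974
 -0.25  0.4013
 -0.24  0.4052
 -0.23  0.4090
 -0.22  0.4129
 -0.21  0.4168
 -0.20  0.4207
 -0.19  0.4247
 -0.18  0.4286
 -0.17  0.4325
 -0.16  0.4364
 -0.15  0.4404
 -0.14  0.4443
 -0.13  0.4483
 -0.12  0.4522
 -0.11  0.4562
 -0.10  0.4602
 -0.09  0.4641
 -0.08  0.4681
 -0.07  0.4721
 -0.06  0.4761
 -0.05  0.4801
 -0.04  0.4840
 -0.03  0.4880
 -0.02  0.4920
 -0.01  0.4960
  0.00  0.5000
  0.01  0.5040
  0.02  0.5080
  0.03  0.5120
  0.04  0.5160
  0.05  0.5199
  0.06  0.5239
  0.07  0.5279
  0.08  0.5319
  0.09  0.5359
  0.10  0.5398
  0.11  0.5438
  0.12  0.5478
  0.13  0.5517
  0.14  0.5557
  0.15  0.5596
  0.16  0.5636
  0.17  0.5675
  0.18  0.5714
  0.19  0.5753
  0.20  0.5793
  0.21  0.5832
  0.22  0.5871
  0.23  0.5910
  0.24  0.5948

$47.96

σ√T = 0.55 × 0.8660 = 0.4763
ln(S/K) + (r − q + σ²/2)T = ln(275/271) + (0.044 − 0.054 + 0.55²/2)·0.75 = 0.0147 + 0.1059 = 0.1206
d₁ = 0.1206 / 0.4763 = 0.2532 → 0.25
d₂ = d₁ − σ√T = 0.2532 − 0.4763 = -0.2231 → -0.22
exp(−qT) = exp(−0.054·0.75) = 0.9603;  exp(−rT) = exp(−0.044·0.75) = 0.9675
N(−d₂) = N(0.22) = 0.5871;  N(−d₁) = N(-0.25) = 0.4013
P = 271·0.9675·0.5871 − 275·0.9603·0.4013 = 153.9332 − 105.9763 = 47.9569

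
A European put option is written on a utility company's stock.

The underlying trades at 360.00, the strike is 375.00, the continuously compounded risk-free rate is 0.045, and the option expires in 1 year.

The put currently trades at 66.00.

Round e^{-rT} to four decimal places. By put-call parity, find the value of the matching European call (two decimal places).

exp(−rT) = exp(−0.045·1) = 0.9560
Put-call parity: C − P = S − K·e^(−rT) = 360 − 375·0.9560 = 360 − 358.5000 = 1.5000
C = P + (C − P) = 66.00 + (1.5000) = 67.5000

67.50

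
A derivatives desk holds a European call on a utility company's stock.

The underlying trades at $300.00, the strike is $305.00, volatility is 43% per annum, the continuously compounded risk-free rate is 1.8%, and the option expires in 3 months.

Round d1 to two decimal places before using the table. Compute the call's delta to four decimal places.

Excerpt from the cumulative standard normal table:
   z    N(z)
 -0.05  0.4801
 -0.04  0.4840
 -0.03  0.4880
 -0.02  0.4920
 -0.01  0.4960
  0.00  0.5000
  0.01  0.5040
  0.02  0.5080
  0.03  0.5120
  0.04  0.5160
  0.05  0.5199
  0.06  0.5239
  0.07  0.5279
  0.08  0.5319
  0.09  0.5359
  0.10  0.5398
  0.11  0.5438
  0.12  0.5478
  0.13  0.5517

0.5199

σ√T = 0.43·√0.25 = 0.2150
d₁ = [ln(300/305) + (0.018 + ½·0.43²)·0.25] / (σ√T) = (-0.0165 + 0.0276) / 0.2150 = 0.0515 which rounds to 0.05
N(d₁) = N(0.05) = 0.5199
Δ_call = N(d₁) = 0.5199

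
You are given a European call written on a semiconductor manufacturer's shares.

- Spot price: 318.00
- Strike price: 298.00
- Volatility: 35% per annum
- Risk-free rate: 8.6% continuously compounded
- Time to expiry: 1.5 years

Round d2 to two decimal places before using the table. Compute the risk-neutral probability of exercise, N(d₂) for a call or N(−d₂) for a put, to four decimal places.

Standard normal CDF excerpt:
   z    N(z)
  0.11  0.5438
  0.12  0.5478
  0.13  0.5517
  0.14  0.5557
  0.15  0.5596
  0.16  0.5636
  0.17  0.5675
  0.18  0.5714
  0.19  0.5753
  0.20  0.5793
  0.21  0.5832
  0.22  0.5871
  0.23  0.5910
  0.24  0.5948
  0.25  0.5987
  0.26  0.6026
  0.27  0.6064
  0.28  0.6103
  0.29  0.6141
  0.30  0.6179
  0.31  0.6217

σ√T = 0.35 × 1.2247 = 0.4287
d₁ = [ln(318/298) + (0.086 + ½·0.35²)·1.5] / (σ√T) = (0.0650 + 0.2209) / 0.4287 = 0.6668 ≈ 0.67
d₂ = 0.6668 − 0.4287 = 0.2381 ≈ 0.24
Pr(exercise) under Q = N(d₂) = 0.5948

0.5948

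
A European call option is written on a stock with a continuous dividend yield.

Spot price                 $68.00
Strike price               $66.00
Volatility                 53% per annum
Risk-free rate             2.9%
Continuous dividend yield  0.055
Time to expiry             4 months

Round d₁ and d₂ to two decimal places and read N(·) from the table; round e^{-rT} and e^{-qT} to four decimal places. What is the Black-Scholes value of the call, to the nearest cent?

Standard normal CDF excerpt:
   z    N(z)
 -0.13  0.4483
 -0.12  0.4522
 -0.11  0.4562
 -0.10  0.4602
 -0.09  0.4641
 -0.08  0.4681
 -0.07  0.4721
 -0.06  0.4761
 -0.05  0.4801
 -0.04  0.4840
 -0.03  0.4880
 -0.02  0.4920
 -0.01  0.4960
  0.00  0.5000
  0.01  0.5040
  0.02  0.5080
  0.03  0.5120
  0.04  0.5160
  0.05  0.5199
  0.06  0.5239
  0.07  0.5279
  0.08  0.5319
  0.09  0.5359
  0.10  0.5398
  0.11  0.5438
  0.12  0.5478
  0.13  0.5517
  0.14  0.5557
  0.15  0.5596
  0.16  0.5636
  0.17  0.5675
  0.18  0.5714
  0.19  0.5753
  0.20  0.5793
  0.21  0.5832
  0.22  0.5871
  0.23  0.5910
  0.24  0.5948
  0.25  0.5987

$8.60

σ√T = 0.53·√0.3333 = 0.3060
d₁ = [ln(68/66) + (0.029 − 0.055 + 0.53²/2)·0.3333] / 0.3060 = [0.0299 + 0.0382] / 0.3060 = 0.2222 which rounds to 0.22
d₂ = d₁ − σ√T = 0.2222 − 0.3060 = -0.0838 which rounds to -0.08
exp(−qT) = exp(−0.055·0.3333) = 0.9818;  exp(−rT) = exp(−0.029·0.3333) = 0.9904
N(d₁) = N(0.22) = 0.5871;  N(d₂) = N(-0.08) = 0.4681
C = 68·0.9818·0.5871 − 66·0.9904·0.4681 = 39.1962 − 30.5980 = 8.5982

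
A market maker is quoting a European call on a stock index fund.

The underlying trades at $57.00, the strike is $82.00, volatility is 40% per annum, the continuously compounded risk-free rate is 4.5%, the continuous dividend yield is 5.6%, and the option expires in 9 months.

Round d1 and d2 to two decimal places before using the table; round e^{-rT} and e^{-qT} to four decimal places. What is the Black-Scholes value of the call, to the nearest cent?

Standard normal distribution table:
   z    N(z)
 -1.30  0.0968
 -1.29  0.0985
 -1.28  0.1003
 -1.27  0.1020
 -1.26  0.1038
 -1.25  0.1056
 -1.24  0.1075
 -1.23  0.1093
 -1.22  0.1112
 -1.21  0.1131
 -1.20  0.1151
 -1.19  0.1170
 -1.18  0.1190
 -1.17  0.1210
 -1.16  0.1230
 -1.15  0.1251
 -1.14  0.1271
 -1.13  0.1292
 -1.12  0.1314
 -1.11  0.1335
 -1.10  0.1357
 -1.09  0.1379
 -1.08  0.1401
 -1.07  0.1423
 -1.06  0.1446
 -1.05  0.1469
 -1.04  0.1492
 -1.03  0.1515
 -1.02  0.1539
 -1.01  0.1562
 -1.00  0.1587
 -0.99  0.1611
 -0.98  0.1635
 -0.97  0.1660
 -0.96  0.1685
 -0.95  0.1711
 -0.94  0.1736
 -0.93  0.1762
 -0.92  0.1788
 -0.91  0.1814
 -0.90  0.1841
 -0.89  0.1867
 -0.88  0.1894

T = 0.75;  σ√T = 0.3464
d₁ = [ln(57/82) + (0.045 − 0.056 + 0.4²/2)·0.75] / 0.3464 = [-0.3637 + 0.0518] / 0.3464 = -0.9004 → -0.90
d₂ = d₁ − σ√T = -0.9004 − 0.3464 = -1.2468 → -1.25
exp(−qT) = exp(−0.056·0.75) = 0.9589;  exp(−rT) = exp(−0.045·0.75) = 0.9668
N(d₁) = N(-0.90) = 0.1841;  N(d₂) = N(-1.25) = 0.1056
C = 57·0.9589·0.1841 − 82·0.9668·0.1056 = 10.0624 − 8.3717 = 1.6907

$1.69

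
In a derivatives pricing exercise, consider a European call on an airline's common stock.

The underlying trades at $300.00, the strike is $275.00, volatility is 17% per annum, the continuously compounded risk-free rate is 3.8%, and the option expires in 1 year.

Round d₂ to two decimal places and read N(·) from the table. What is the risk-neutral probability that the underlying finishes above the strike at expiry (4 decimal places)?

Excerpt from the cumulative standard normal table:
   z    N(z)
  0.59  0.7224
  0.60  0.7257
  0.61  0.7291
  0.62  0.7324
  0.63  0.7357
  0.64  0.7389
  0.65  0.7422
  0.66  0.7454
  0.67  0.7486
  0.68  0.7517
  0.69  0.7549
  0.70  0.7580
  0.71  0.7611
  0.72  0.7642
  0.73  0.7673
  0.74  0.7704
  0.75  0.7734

0.7422

σ√T = 0.17 × 1.0000 = 0.1700
d₁ = [ln(300/275) + (0.038 + 0.17²/2)·1] / 0.1700 = [0.0870 + 0.0525] / 0.1700 = 0.8204 which rounds to 0.82
d₂ = d₁ − σ√T = 0.8204 − 0.1700 = 0.6504 which rounds to 0.65
Risk-neutral Pr[S_T > K] = N(d₂) = N(0.65) = 0.7422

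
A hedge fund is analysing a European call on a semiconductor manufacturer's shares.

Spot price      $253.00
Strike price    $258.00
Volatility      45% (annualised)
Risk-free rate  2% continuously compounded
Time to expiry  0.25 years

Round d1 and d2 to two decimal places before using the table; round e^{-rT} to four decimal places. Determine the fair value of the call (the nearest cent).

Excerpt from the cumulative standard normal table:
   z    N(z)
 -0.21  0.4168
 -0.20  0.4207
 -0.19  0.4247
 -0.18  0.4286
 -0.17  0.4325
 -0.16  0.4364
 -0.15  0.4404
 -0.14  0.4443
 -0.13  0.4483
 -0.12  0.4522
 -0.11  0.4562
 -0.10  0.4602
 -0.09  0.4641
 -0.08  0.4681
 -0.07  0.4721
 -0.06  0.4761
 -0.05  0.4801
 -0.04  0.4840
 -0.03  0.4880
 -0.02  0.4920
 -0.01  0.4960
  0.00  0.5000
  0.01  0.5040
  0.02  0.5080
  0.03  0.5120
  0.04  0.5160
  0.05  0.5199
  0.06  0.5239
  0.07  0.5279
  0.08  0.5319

σ√T = 0.45 × 0.5000 = 0.2250
d₁ = [ln(253/258) + (0.02 + 0.45²/2)·0.25] / 0.2250 = [-0.0196 + 0.0303] / 0.2250 = 0.0477 → 0.05
d₂ = d₁ − σ√T = 0.0477 − 0.2250 = -0.1773 → -0.18
exp(−rT) = exp(−0.02·0.25) = 0.9950
C = 253·N(0.05) − 258·0.9950·N(-0.18) = 253·0.5199 − 258·0.9950·0.4286 = 131.5347 − 110.0259 = 21.5088

$21.51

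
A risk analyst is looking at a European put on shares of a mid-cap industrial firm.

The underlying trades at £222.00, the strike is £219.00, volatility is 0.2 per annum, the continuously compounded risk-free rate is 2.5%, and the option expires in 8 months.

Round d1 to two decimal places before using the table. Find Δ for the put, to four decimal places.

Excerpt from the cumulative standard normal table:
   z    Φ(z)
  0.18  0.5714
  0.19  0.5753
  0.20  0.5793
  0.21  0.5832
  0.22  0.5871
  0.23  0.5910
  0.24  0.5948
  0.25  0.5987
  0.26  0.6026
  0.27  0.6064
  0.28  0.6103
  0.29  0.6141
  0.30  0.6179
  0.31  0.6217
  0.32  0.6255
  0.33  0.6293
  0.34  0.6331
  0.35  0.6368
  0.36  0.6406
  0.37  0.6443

σ√T = 0.2·√0.6667 = 0.1633
d₁ = [ln(222/219) + (0.025 + 0.2²/2)·0.6667] / 0.1633 = [0.0136 + 0.0300] / 0.1633 = 0.2670 which rounds to 0.27
N(d₁) = N(0.27) = 0.6064
Δ_put = N(d₁) − 1 = 0.6064 − 1 = -0.3936

-0.3936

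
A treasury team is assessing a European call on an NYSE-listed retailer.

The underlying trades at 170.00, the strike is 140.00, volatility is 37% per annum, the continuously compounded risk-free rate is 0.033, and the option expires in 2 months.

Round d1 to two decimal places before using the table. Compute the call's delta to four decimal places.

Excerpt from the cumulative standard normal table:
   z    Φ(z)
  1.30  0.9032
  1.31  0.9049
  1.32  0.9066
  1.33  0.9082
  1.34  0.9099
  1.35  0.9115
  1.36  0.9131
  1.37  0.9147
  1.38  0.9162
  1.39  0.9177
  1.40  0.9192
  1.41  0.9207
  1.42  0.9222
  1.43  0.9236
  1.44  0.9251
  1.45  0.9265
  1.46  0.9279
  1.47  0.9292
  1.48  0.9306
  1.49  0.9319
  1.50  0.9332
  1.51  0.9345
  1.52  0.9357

σ√T = 0.37·√0.1667 = 0.1511
d₁ = [ln(170/140) + (0.033 + 0.37²/2)·0.1667] / 0.1511 = [0.1942 + 0.0169] / 0.1511 = 1.3973 which rounds to 1.40
N(d₁) = N(1.40) = 0.9192
Δ_call = N(d₁) = 0.9192

0.9192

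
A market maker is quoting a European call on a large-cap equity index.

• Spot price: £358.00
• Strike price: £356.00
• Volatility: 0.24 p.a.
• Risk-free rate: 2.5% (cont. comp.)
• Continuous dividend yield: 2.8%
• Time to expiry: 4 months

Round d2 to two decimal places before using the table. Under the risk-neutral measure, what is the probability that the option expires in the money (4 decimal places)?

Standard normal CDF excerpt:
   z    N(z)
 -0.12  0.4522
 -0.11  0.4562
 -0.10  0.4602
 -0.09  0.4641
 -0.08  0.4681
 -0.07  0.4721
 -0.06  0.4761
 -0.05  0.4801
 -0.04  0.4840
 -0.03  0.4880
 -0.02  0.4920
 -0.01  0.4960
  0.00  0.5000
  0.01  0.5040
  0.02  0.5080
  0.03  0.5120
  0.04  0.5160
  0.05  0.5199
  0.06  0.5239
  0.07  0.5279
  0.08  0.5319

σ√T = 0.24·√0.3333 = 0.1386
ln(S/K) + (r − q + σ²/2)T = ln(358/356) + (0.025 − 0.028 + 0.24²/2)·0.3333 = 0.0056 + 0.0086 = 0.0142
d₁ = 0.0142 / 0.1386 = 0.1025 → 0.10
d₂ = d₁ − σ√T = 0.1025 − 0.1386 = -0.0361 → -0.04
Pr(exercise) under Q = N(d₂) = 0.4840

0.4840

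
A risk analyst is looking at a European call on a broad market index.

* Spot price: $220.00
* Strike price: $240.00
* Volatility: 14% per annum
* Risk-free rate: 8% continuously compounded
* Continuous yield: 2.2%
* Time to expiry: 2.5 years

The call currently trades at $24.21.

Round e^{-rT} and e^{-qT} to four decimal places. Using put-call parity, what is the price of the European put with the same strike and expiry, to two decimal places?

exp(−qT) = exp(−0.022·2.5) = 0.9465;  exp(−rT) = exp(−0.08·2.5) = 0.8187
Put-call parity: C − P = S·e^(−qT) − K·e^(−rT) = 220·0.9465 − 240·0.8187 = 208.2300 − 196.4880 = 11.7420
P = C − (C − P) = 24.21 − (11.7420) = 12.4680

$12.47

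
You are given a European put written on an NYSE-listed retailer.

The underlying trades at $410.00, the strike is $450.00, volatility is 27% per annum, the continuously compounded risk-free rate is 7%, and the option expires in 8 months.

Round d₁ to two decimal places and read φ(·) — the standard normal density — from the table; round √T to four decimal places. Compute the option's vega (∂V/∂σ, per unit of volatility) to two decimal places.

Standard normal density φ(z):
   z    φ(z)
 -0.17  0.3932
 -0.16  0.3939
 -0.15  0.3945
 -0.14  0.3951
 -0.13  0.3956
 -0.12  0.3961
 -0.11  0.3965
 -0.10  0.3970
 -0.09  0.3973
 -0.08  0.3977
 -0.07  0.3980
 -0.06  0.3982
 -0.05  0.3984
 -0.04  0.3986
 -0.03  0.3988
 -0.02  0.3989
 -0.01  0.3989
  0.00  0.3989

σ√T = 0.27 × 0.8165 = 0.2205
ln(S/K) + (r + σ²/2)T = ln(410/450) + (0.07 + 0.27²/2)·0.6667 = -0.0931 + 0.0710 = -0.0221
d₁ = -0.0221 / 0.2205 = -0.1004 → -0.10
√T = √0.6667 = 0.8165
φ(d₁) = φ(-0.10) = 0.3970
vega = S·φ(d₁)·√T = 410·0.3970·0.8165 = 132.9017
(Call and put vega coincide under Black-Scholes.)

132.90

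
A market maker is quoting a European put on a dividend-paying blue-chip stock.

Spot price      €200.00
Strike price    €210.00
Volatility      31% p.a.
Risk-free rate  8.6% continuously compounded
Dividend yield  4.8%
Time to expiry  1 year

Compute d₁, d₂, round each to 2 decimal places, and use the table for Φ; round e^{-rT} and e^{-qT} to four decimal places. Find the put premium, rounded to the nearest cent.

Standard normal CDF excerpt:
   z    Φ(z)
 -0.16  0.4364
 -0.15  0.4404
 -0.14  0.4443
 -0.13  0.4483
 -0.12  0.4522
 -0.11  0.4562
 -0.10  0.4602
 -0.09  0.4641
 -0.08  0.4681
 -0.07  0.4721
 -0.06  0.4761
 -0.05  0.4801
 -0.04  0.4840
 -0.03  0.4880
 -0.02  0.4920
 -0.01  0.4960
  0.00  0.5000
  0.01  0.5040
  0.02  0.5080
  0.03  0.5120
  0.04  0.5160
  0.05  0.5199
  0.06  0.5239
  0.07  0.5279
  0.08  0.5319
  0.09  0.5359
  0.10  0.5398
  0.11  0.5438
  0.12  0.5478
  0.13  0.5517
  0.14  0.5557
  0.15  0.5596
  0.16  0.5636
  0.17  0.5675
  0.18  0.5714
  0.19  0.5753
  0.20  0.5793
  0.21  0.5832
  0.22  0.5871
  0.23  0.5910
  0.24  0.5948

€24.66

σ√T = 0.31·√1 = 0.3100
ln(S/K) + (r − q + σ²/2)T = ln(200/210) + (0.086 − 0.048 + 0.31²/2)·1 = -0.0488 + 0.0860 = 0.0373
d₁ = 0.0373 / 0.3100 = 0.1202 which rounds to 0.12
d₂ = d₁ − σ√T = 0.1202 − 0.3100 = -0.1898 which rounds to -0.19
exp(−qT) = exp(−0.048·1) = 0.9531;  exp(−rT) = exp(−0.086·1) = 0.9176
N(−d₂) = N(0.19) = 0.5753;  N(−d₁) = N(-0.12) = 0.4522
P = 210·0.9176·0.5753 − 200·0.9531·0.4522 = 110.8580 − 86.1984 = 24.6596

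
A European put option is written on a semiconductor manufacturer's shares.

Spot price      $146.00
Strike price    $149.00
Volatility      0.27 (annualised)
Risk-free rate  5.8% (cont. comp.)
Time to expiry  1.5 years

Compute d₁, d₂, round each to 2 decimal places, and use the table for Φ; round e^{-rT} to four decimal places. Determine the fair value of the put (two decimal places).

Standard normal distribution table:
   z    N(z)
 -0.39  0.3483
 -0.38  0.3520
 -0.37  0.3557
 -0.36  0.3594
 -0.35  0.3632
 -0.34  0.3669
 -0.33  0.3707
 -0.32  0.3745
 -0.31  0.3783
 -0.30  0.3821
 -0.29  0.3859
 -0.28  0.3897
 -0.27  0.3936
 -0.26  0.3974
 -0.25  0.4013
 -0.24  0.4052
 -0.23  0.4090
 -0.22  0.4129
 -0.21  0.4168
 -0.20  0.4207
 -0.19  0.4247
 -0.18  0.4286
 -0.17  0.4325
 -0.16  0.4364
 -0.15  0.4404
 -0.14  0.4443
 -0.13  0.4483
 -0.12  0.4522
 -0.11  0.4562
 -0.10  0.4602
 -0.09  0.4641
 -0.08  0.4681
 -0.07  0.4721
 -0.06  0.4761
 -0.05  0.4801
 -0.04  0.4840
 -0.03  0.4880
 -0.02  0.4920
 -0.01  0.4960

$14.18

σ√T = 0.27 × 1.2247 = 0.3307
d₁ = [ln(146/149) + (0.058 + 0.27²/2)·1.5] / 0.3307 = [-0.0203 + 0.1417] / 0.3307 = 0.3669 which rounds to 0.37
d₂ = d₁ − σ√T = 0.3669 − 0.3307 = 0.0362 which rounds to 0.04
e^(−rT) = e^(−0.058·1.5) = 0.9167
N(−d₂) = N(-0.04) = 0.4840;  N(−d₁) = N(-0.37) = 0.3557
P = 149·0.9167·0.4840 − 146·0.3557 = 66.1087 − 51.9322 = 14.1765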